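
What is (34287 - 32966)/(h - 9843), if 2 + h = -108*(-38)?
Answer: -1321/5741 ≈ -0.23010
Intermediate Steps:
h = 4102 (h = -2 - 108*(-38) = -2 + 4104 = 4102)
(34287 - 32966)/(h - 9843) = (34287 - 32966)/(4102 - 9843) = 1321/(-5741) = 1321*(-1/5741) = -1321/5741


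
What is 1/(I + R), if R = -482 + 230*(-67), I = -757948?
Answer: -1/773840 ≈ -1.2923e-6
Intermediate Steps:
R = -15892 (R = -482 - 15410 = -15892)
1/(I + R) = 1/(-757948 - 15892) = 1/(-773840) = -1/773840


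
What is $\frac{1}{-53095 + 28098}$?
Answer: $- \frac{1}{24997} \approx -4.0005 \cdot 10^{-5}$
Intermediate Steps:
$\frac{1}{-53095 + 28098} = \frac{1}{-24997} = - \frac{1}{24997}$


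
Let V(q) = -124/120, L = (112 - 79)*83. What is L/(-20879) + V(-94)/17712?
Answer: -1456042289/11094265440 ≈ -0.13124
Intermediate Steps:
L = 2739 (L = 33*83 = 2739)
V(q) = -31/30 (V(q) = -124*1/120 = -31/30)
L/(-20879) + V(-94)/17712 = 2739/(-20879) - 31/30/17712 = 2739*(-1/20879) - 31/30*1/17712 = -2739/20879 - 31/531360 = -1456042289/11094265440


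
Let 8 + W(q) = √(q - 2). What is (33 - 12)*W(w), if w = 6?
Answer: -126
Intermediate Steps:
W(q) = -8 + √(-2 + q) (W(q) = -8 + √(q - 2) = -8 + √(-2 + q))
(33 - 12)*W(w) = (33 - 12)*(-8 + √(-2 + 6)) = 21*(-8 + √4) = 21*(-8 + 2) = 21*(-6) = -126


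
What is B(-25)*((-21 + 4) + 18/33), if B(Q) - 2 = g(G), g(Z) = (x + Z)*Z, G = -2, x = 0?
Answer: -1086/11 ≈ -98.727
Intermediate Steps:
g(Z) = Z² (g(Z) = (0 + Z)*Z = Z*Z = Z²)
B(Q) = 6 (B(Q) = 2 + (-2)² = 2 + 4 = 6)
B(-25)*((-21 + 4) + 18/33) = 6*((-21 + 4) + 18/33) = 6*(-17 + 18*(1/33)) = 6*(-17 + 6/11) = 6*(-181/11) = -1086/11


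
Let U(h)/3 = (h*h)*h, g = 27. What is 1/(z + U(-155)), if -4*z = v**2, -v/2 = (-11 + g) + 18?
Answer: -1/11172781 ≈ -8.9503e-8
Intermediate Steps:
v = -68 (v = -2*((-11 + 27) + 18) = -2*(16 + 18) = -2*34 = -68)
U(h) = 3*h**3 (U(h) = 3*((h*h)*h) = 3*(h**2*h) = 3*h**3)
z = -1156 (z = -1/4*(-68)**2 = -1/4*4624 = -1156)
1/(z + U(-155)) = 1/(-1156 + 3*(-155)**3) = 1/(-1156 + 3*(-3723875)) = 1/(-1156 - 11171625) = 1/(-11172781) = -1/11172781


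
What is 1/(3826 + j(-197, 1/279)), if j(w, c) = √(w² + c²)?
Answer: 148909833/568218555373 - 279*√3020931370/1136437110746 ≈ 0.00024857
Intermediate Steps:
j(w, c) = √(c² + w²)
1/(3826 + j(-197, 1/279)) = 1/(3826 + √((1/279)² + (-197)²)) = 1/(3826 + √((1/279)² + 38809)) = 1/(3826 + √(1/77841 + 38809)) = 1/(3826 + √(3020931370/77841)) = 1/(3826 + √3020931370/279)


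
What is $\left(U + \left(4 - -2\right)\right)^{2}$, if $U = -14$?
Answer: $64$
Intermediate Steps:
$\left(U + \left(4 - -2\right)\right)^{2} = \left(-14 + \left(4 - -2\right)\right)^{2} = \left(-14 + \left(4 + 2\right)\right)^{2} = \left(-14 + 6\right)^{2} = \left(-8\right)^{2} = 64$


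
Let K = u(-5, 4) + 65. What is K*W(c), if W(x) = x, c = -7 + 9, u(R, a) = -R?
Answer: 140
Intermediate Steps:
c = 2
K = 70 (K = -1*(-5) + 65 = 5 + 65 = 70)
K*W(c) = 70*2 = 140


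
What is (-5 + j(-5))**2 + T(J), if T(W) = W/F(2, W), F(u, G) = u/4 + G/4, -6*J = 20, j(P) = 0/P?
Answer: 35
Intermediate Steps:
j(P) = 0
J = -10/3 (J = -1/6*20 = -10/3 ≈ -3.3333)
F(u, G) = G/4 + u/4 (F(u, G) = u*(1/4) + G*(1/4) = u/4 + G/4 = G/4 + u/4)
T(W) = W/(1/2 + W/4) (T(W) = W/(W/4 + (1/4)*2) = W/(W/4 + 1/2) = W/(1/2 + W/4))
(-5 + j(-5))**2 + T(J) = (-5 + 0)**2 + 4*(-10/3)/(2 - 10/3) = (-5)**2 + 4*(-10/3)/(-4/3) = 25 + 4*(-10/3)*(-3/4) = 25 + 10 = 35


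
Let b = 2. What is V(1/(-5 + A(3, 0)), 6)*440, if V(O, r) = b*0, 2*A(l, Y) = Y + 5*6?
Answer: 0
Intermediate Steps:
A(l, Y) = 15 + Y/2 (A(l, Y) = (Y + 5*6)/2 = (Y + 30)/2 = (30 + Y)/2 = 15 + Y/2)
V(O, r) = 0 (V(O, r) = 2*0 = 0)
V(1/(-5 + A(3, 0)), 6)*440 = 0*440 = 0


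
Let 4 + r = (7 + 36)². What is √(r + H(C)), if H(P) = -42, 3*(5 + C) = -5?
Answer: √1803 ≈ 42.462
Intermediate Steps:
C = -20/3 (C = -5 + (⅓)*(-5) = -5 - 5/3 = -20/3 ≈ -6.6667)
r = 1845 (r = -4 + (7 + 36)² = -4 + 43² = -4 + 1849 = 1845)
√(r + H(C)) = √(1845 - 42) = √1803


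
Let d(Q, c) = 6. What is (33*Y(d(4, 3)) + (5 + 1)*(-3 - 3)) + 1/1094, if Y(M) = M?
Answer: 177229/1094 ≈ 162.00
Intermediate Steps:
(33*Y(d(4, 3)) + (5 + 1)*(-3 - 3)) + 1/1094 = (33*6 + (5 + 1)*(-3 - 3)) + 1/1094 = (198 + 6*(-6)) + 1/1094 = (198 - 36) + 1/1094 = 162 + 1/1094 = 177229/1094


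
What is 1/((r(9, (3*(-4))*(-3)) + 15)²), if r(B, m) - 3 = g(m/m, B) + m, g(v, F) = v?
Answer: 1/3025 ≈ 0.00033058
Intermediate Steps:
r(B, m) = 4 + m (r(B, m) = 3 + (m/m + m) = 3 + (1 + m) = 4 + m)
1/((r(9, (3*(-4))*(-3)) + 15)²) = 1/(((4 + (3*(-4))*(-3)) + 15)²) = 1/(((4 - 12*(-3)) + 15)²) = 1/(((4 + 36) + 15)²) = 1/((40 + 15)²) = 1/(55²) = 1/3025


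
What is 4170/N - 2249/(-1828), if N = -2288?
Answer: -309631/522808 ≈ -0.59225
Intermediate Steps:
4170/N - 2249/(-1828) = 4170/(-2288) - 2249/(-1828) = 4170*(-1/2288) - 2249*(-1/1828) = -2085/1144 + 2249/1828 = -309631/522808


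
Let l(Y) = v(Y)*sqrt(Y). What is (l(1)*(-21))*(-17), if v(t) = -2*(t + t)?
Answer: -1428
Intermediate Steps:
v(t) = -4*t
l(Y) = -4*Y**(3/2) (l(Y) = (-4*Y)*sqrt(Y) = -4*Y**(3/2))
(l(1)*(-21))*(-17) = (-4*1**(3/2)*(-21))*(-17) = (-4*1*(-21))*(-17) = -4*(-21)*(-17) = 84*(-17) = -1428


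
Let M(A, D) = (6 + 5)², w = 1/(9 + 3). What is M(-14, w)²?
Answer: 14641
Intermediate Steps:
w = 1/12 ≈ 0.083333
M(A, D) = 121 (M(A, D) = 11² = 121)
M(-14, w)² = 121² = 14641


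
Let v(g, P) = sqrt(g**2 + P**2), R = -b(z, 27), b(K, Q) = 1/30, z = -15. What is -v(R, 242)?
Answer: -sqrt(52707601)/30 ≈ -242.00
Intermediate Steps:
b(K, Q) = 1/30
R = -1/30 (R = -1*1/30 = -1/30 ≈ -0.033333)
v(g, P) = sqrt(P**2 + g**2)
-v(R, 242) = -sqrt(242**2 + (-1/30)**2) = -sqrt(58564 + 1/900) = -sqrt(52707601/900) = -sqrt(52707601)/30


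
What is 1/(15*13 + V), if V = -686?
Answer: -1/491 ≈ -0.0020367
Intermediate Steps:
1/(15*13 + V) = 1/(15*13 - 686) = 1/(195 - 686) = 1/(-491) = -1/491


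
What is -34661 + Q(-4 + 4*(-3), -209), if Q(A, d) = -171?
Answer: -34832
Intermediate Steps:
-34661 + Q(-4 + 4*(-3), -209) = -34661 - 171 = -34832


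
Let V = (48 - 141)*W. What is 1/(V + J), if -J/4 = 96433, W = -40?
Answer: -1/382012 ≈ -2.6177e-6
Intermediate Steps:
J = -385732 (J = -4*96433 = -385732)
V = 3720 (V = (48 - 141)*(-40) = -93*(-40) = 3720)
1/(V + J) = 1/(3720 - 385732) = 1/(-382012) = -1/382012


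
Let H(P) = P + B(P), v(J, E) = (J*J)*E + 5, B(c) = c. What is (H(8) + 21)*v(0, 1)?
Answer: 185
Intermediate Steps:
v(J, E) = 5 + E*J² (v(J, E) = J²*E + 5 = E*J² + 5 = 5 + E*J²)
H(P) = 2*P (H(P) = P + P = 2*P)
(H(8) + 21)*v(0, 1) = (2*8 + 21)*(5 + 1*0²) = (16 + 21)*(5 + 1*0) = 37*(5 + 0) = 37*5 = 185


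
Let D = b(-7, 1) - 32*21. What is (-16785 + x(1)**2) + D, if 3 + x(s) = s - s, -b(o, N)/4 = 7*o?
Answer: -17252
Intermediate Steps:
b(o, N) = -28*o
D = -476 (D = -28*(-7) - 32*21 = 196 - 672 = -476)
x(s) = -3 (x(s) = -3 + (s - s) = -3 + 0 = -3)
(-16785 + x(1)**2) + D = (-16785 + (-3)**2) - 476 = (-16785 + 9) - 476 = -16776 - 476 = -17252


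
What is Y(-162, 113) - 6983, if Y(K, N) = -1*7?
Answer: -6990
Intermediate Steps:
Y(K, N) = -7
Y(-162, 113) - 6983 = -7 - 6983 = -6990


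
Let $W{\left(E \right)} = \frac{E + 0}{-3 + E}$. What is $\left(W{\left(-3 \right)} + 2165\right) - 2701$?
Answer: $- \frac{1071}{2} \approx -535.5$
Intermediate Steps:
$W{\left(E \right)} = \frac{E}{-3 + E}$
$\left(W{\left(-3 \right)} + 2165\right) - 2701 = \left(- \frac{3}{-3 - 3} + 2165\right) - 2701 = \left(- \frac{3}{-6} + 2165\right) - 2701 = \left(\left(-3\right) \left(- \frac{1}{6}\right) + 2165\right) - 2701 = \left(\frac{1}{2} + 2165\right) - 2701 = \frac{4331}{2} - 2701 = - \frac{1071}{2}$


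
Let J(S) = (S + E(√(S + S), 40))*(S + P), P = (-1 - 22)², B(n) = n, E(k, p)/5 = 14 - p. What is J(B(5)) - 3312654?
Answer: -3379404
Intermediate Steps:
E(k, p) = 70 - 5*p (E(k, p) = 5*(14 - p) = 70 - 5*p)
P = 529 (P = (-23)² = 529)
J(S) = (-130 + S)*(529 + S) (J(S) = (S + (70 - 5*40))*(S + 529) = (S + (70 - 200))*(529 + S) = (S - 130)*(529 + S) = (-130 + S)*(529 + S))
J(B(5)) - 3312654 = (-68770 + 5² + 399*5) - 3312654 = (-68770 + 25 + 1995) - 3312654 = -66750 - 3312654 = -3379404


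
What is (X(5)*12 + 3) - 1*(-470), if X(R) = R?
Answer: 533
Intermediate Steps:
(X(5)*12 + 3) - 1*(-470) = (5*12 + 3) - 1*(-470) = (60 + 3) + 470 = 63 + 470 = 533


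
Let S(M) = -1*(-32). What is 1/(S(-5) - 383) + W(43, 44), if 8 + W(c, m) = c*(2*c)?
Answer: 1295189/351 ≈ 3690.0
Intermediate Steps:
S(M) = 32
W(c, m) = -8 + 2*c² (W(c, m) = -8 + c*(2*c) = -8 + 2*c²)
1/(S(-5) - 383) + W(43, 44) = 1/(32 - 383) + (-8 + 2*43²) = 1/(-351) + (-8 + 2*1849) = -1/351 + (-8 + 3698) = -1/351 + 3690 = 1295189/351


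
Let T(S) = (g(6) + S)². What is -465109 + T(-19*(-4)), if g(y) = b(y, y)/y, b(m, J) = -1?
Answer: -16536899/36 ≈ -4.5936e+5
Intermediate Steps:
g(y) = -1/y
T(S) = (-⅙ + S)² (T(S) = (-1/6 + S)² = (-1*⅙ + S)² = (-⅙ + S)²)
-465109 + T(-19*(-4)) = -465109 + (-1 + 6*(-19*(-4)))²/36 = -465109 + (-1 + 6*76)²/36 = -465109 + (-1 + 456)²/36 = -465109 + (1/36)*455² = -465109 + (1/36)*207025 = -465109 + 207025/36 = -16536899/36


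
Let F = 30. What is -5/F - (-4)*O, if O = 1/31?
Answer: -7/186 ≈ -0.037634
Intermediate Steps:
O = 1/31 ≈ 0.032258
-5/F - (-4)*O = -5/30 - (-4)/31 = -5*1/30 - 4*(-1/31) = -1/6 + 4/31 = -7/186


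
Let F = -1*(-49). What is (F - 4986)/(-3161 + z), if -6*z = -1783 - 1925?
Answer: 4937/2543 ≈ 1.9414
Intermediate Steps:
z = 618 (z = -(-1783 - 1925)/6 = -1/6*(-3708) = 618)
F = 49
(F - 4986)/(-3161 + z) = (49 - 4986)/(-3161 + 618) = -4937/(-2543) = -4937*(-1/2543) = 4937/2543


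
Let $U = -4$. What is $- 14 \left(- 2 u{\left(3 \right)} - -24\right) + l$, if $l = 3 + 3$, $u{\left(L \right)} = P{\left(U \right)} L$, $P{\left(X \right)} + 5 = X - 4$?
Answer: $-1422$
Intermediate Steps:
$P{\left(X \right)} = -9 + X$ ($P{\left(X \right)} = -5 + \left(X - 4\right) = -5 + \left(-4 + X\right) = -9 + X$)
$u{\left(L \right)} = - 13 L$ ($u{\left(L \right)} = \left(-9 - 4\right) L = - 13 L$)
$l = 6$
$- 14 \left(- 2 u{\left(3 \right)} - -24\right) + l = - 14 \left(- 2 \left(\left(-13\right) 3\right) - -24\right) + 6 = - 14 \left(\left(-2\right) \left(-39\right) + 24\right) + 6 = - 14 \left(78 + 24\right) + 6 = \left(-14\right) 102 + 6 = -1428 + 6 = -1422$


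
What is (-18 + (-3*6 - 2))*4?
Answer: -152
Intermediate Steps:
(-18 + (-3*6 - 2))*4 = (-18 + (-18 - 2))*4 = (-18 - 20)*4 = -38*4 = -152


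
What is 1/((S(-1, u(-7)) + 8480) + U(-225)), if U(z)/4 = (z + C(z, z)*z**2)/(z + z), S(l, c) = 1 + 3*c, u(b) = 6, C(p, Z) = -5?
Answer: 1/10751 ≈ 9.3015e-5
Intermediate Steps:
U(z) = 2*(z - 5*z**2)/z (U(z) = 4*((z - 5*z**2)/(z + z)) = 4*((z - 5*z**2)/((2*z))) = 4*((z - 5*z**2)*(1/(2*z))) = 4*((z - 5*z**2)/(2*z)) = 2*(z - 5*z**2)/z)
1/((S(-1, u(-7)) + 8480) + U(-225)) = 1/(((1 + 3*6) + 8480) + (2 - 10*(-225))) = 1/(((1 + 18) + 8480) + (2 + 2250)) = 1/((19 + 8480) + 2252) = 1/(8499 + 2252) = 1/10751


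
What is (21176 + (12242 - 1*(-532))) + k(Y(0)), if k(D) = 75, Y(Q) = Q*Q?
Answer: 34025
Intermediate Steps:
Y(Q) = Q**2
(21176 + (12242 - 1*(-532))) + k(Y(0)) = (21176 + (12242 - 1*(-532))) + 75 = (21176 + (12242 + 532)) + 75 = (21176 + 12774) + 75 = 33950 + 75 = 34025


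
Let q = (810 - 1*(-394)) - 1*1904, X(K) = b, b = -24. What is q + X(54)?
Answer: -724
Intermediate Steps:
X(K) = -24
q = -700 (q = (810 + 394) - 1904 = 1204 - 1904 = -700)
q + X(54) = -700 - 24 = -724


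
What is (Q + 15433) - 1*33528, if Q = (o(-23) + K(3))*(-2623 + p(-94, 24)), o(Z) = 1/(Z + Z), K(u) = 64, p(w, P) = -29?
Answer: -4318603/23 ≈ -1.8777e+5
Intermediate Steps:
o(Z) = 1/(2*Z)
Q = -3902418/23 (Q = ((½)/(-23) + 64)*(-2623 - 29) = ((½)*(-1/23) + 64)*(-2652) = (-1/46 + 64)*(-2652) = (2943/46)*(-2652) = -3902418/23 ≈ -1.6967e+5)
(Q + 15433) - 1*33528 = (-3902418/23 + 15433) - 1*33528 = -3547459/23 - 33528 = -4318603/23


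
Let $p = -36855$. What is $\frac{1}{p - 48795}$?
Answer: $- \frac{1}{85650} \approx -1.1675 \cdot 10^{-5}$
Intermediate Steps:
$\frac{1}{p - 48795} = \frac{1}{-36855 - 48795} = \frac{1}{-85650} = - \frac{1}{85650}$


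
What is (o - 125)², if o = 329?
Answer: 41616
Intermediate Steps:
(o - 125)² = (329 - 125)² = 204² = 41616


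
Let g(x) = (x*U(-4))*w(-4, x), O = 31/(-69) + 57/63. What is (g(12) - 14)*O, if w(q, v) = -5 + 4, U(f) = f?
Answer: 7480/483 ≈ 15.487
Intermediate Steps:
O = 220/483 (O = 31*(-1/69) + 57*(1/63) = -31/69 + 19/21 = 220/483 ≈ 0.45549)
w(q, v) = -1
g(x) = 4*x (g(x) = (x*(-4))*(-1) = -4*x*(-1) = 4*x)
(g(12) - 14)*O = (4*12 - 14)*(220/483) = (48 - 14)*(220/483) = 34*(220/483) = 7480/483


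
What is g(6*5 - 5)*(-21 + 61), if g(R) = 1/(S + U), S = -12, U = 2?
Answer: -4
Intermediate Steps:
g(R) = -1/10 (g(R) = 1/(-12 + 2) = 1/(-10) = -1/10)
g(6*5 - 5)*(-21 + 61) = -(-21 + 61)/10 = -1/10*40 = -4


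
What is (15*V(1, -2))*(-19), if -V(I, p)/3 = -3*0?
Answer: 0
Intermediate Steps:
V(I, p) = 0 (V(I, p) = -(-9)*0 = -3*0 = 0)
(15*V(1, -2))*(-19) = (15*0)*(-19) = 0*(-19) = 0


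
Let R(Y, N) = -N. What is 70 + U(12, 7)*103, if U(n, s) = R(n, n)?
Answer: -1166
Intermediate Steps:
U(n, s) = -n
70 + U(12, 7)*103 = 70 - 1*12*103 = 70 - 12*103 = 70 - 1236 = -1166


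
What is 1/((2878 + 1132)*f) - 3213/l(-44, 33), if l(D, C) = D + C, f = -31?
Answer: 399408019/1367410 ≈ 292.09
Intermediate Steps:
l(D, C) = C + D
1/((2878 + 1132)*f) - 3213/l(-44, 33) = 1/((2878 + 1132)*(-31)) - 3213/(33 - 44) = -1/31/4010 - 3213/(-11) = (1/4010)*(-1/31) - 3213*(-1/11) = -1/124310 + 3213/11 = 399408019/1367410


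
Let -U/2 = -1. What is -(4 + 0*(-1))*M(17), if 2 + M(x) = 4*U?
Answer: -24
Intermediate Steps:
U = 2 (U = -2*(-1) = 2)
M(x) = 6 (M(x) = -2 + 4*2 = -2 + 8 = 6)
-(4 + 0*(-1))*M(17) = -(4 + 0*(-1))*6 = -(4 + 0)*6 = -4*6 = -1*24 = -24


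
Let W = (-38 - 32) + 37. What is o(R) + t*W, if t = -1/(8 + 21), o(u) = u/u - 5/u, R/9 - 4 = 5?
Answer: 4877/2349 ≈ 2.0762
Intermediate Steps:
R = 81 (R = 36 + 9*5 = 36 + 45 = 81)
o(u) = 1 - 5/u
t = -1/29 ≈ -0.034483
W = -33 (W = -70 + 37 = -33)
o(R) + t*W = (-5 + 81)/81 - 1/29*(-33) = (1/81)*76 + 33/29 = 76/81 + 33/29 = 4877/2349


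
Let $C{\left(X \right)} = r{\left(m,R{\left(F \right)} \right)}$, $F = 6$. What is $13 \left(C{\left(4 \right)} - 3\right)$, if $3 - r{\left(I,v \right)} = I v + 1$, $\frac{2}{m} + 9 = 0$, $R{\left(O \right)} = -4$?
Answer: $- \frac{221}{9} \approx -24.556$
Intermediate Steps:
$m = - \frac{2}{9}$ ($m = \frac{2}{-9 + 0} = \frac{2}{-9} = 2 \left(- \frac{1}{9}\right) = - \frac{2}{9} \approx -0.22222$)
$r{\left(I,v \right)} = 2 - I v$ ($r{\left(I,v \right)} = 3 - \left(I v + 1\right) = 3 - \left(1 + I v\right) = 2 - I v$)
$C{\left(X \right)} = \frac{10}{9}$ ($C{\left(X \right)} = 2 - \left(- \frac{2}{9}\right) \left(-4\right) = 2 - \frac{8}{9} = \frac{10}{9}$)
$13 \left(C{\left(4 \right)} - 3\right) = 13 \left(\frac{10}{9} - 3\right) = 13 \left(- \frac{17}{9}\right) = - \frac{221}{9}$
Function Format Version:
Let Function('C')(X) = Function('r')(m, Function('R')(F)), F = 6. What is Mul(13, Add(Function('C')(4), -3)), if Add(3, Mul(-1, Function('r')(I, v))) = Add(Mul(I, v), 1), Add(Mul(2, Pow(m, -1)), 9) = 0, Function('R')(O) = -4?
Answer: Rational(-221, 9) ≈ -24.556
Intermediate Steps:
m = Rational(-2, 9) (m = Mul(2, Pow(Add(-9, 0), -1)) = Mul(2, Pow(-9, -1)) = Mul(2, Rational(-1, 9)) = Rational(-2, 9) ≈ -0.22222)
Function('r')(I, v) = Add(2, Mul(-1, I, v)) (Function('r')(I, v) = Add(3, Mul(-1, Add(Mul(I, v), 1))) = Add(3, Mul(-1, Add(1, Mul(I, v)))) = Add(3, Add(-1, Mul(-1, I, v))) = Add(2, Mul(-1, I, v)))
Function('C')(X) = Rational(10, 9) (Function('C')(X) = Add(2, Mul(-1, Rational(-2, 9), -4)) = Add(2, Rational(-8, 9)) = Rational(10, 9))
Mul(13, Add(Function('C')(4), -3)) = Mul(13, Add(Rational(10, 9), -3)) = Mul(13, Rational(-17, 9)) = Rational(-221, 9)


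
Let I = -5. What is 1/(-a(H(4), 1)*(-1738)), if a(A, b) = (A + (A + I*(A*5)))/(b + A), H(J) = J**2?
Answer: -17/639584 ≈ -2.6580e-5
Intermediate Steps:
a(A, b) = -23*A/(A + b) (a(A, b) = (A + (A - 5*A*5))/(b + A) = (A + (A - 25*A))/(A + b) = (A - 24*A)/(A + b) = (-23*A)/(A + b) = -23*A/(A + b))
1/(-a(H(4), 1)*(-1738)) = 1/(-(-23*4**2/(4**2 + 1))*(-1738)) = 1/(-(-23*16/(16 + 1))*(-1738)) = 1/(-(-23*16/17)*(-1738)) = 1/(-(-23*16*1/17)*(-1738)) = 1/(-(-368)*(-1738)/17) = 1/(-1*639584/17) = 1/(-639584/17) = -17/639584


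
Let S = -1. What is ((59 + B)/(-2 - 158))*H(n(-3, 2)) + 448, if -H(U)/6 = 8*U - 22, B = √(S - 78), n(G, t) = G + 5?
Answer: 17389/40 - 9*I*√79/40 ≈ 434.73 - 1.9998*I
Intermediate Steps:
n(G, t) = 5 + G
B = I*√79 (B = √(-1 - 78) = √(-79) = I*√79 ≈ 8.8882*I)
H(U) = 132 - 48*U (H(U) = -6*(8*U - 22) = -6*(-22 + 8*U) = 132 - 48*U)
((59 + B)/(-2 - 158))*H(n(-3, 2)) + 448 = ((59 + I*√79)/(-2 - 158))*(132 - 48*(5 - 3)) + 448 = ((59 + I*√79)/(-160))*(132 - 48*2) + 448 = ((59 + I*√79)*(-1/160))*(132 - 96) + 448 = (-59/160 - I*√79/160)*36 + 448 = (-531/40 - 9*I*√79/40) + 448 = 17389/40 - 9*I*√79/40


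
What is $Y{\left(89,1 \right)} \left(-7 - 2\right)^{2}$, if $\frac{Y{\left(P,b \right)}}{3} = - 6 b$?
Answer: $-1458$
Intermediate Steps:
$Y{\left(P,b \right)} = - 18 b$ ($Y{\left(P,b \right)} = 3 \left(- 6 b\right) = - 18 b$)
$Y{\left(89,1 \right)} \left(-7 - 2\right)^{2} = \left(-18\right) 1 \left(-7 - 2\right)^{2} = - 18 \left(-9\right)^{2} = \left(-18\right) 81 = -1458$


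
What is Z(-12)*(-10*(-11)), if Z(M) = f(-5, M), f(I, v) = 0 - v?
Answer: 1320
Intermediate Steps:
f(I, v) = -v
Z(M) = -M
Z(-12)*(-10*(-11)) = (-1*(-12))*(-10*(-11)) = 12*110 = 1320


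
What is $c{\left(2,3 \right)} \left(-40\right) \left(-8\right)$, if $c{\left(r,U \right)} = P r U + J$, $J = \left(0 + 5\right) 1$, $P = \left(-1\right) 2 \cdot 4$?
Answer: $-13760$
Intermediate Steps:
$P = -8$ ($P = \left(-2\right) 4 = -8$)
$J = 5$ ($J = 5 \cdot 1 = 5$)
$c{\left(r,U \right)} = 5 - 8 U r$ ($c{\left(r,U \right)} = - 8 r U + 5 = - 8 U r + 5 = 5 - 8 U r$)
$c{\left(2,3 \right)} \left(-40\right) \left(-8\right) = \left(5 - 24 \cdot 2\right) \left(-40\right) \left(-8\right) = \left(5 - 48\right) \left(-40\right) \left(-8\right) = \left(-43\right) \left(-40\right) \left(-8\right) = 1720 \left(-8\right) = -13760$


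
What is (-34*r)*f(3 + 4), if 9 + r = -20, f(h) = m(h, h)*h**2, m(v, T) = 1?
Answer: 48314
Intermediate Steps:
f(h) = h**2 (f(h) = 1*h**2 = h**2)
r = -29 (r = -9 - 20 = -29)
(-34*r)*f(3 + 4) = (-34*(-29))*(3 + 4)**2 = 986*7**2 = 986*49 = 48314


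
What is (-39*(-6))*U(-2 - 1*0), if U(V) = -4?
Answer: -936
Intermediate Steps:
(-39*(-6))*U(-2 - 1*0) = -39*(-6)*(-4) = 234*(-4) = -936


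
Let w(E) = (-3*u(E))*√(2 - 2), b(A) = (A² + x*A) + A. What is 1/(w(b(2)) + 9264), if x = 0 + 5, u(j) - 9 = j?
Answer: 1/9264 ≈ 0.00010794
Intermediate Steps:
u(j) = 9 + j
x = 5
b(A) = A² + 6*A (b(A) = (A² + 5*A) + A = A² + 6*A)
w(E) = 0 (w(E) = (-3*(9 + E))*√(2 - 2) = (-27 - 3*E)*√0 = (-27 - 3*E)*0 = 0)
1/(w(b(2)) + 9264) = 1/(0 + 9264) = 1/9264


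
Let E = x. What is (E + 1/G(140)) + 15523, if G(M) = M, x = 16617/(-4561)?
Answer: 9909734601/638540 ≈ 15519.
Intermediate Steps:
x = -16617/4561 (x = 16617*(-1/4561) = -16617/4561 ≈ -3.6433)
E = -16617/4561 ≈ -3.6433
(E + 1/G(140)) + 15523 = (-16617/4561 + 1/140) + 15523 = -2321819/638540 + 15523 = 9909734601/638540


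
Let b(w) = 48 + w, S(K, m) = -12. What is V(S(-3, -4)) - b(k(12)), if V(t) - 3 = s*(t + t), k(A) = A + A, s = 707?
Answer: -17037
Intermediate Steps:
k(A) = 2*A
V(t) = 3 + 1414*t (V(t) = 3 + 707*(t + t) = 3 + 707*(2*t) = 3 + 1414*t)
V(S(-3, -4)) - b(k(12)) = (3 + 1414*(-12)) - (48 + 2*12) = (3 - 16968) - (48 + 24) = -16965 - 1*72 = -16965 - 72 = -17037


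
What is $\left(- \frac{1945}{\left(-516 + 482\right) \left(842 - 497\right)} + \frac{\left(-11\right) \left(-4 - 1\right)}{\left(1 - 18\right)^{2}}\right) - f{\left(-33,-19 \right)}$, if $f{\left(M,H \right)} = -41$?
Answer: $\frac{1649365}{39882} \approx 41.356$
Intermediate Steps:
$\left(- \frac{1945}{\left(-516 + 482\right) \left(842 - 497\right)} + \frac{\left(-11\right) \left(-4 - 1\right)}{\left(1 - 18\right)^{2}}\right) - f{\left(-33,-19 \right)} = \left(- \frac{1945}{\left(-516 + 482\right) \left(842 - 497\right)} + \frac{\left(-11\right) \left(-4 - 1\right)}{\left(1 - 18\right)^{2}}\right) - -41 = \left(- \frac{1945}{\left(-34\right) 345} + \frac{\left(-11\right) \left(-5\right)}{\left(-17\right)^{2}}\right) + 41 = \left(- \frac{1945}{-11730} + \frac{55}{289}\right) + 41 = \left(\left(-1945\right) \left(- \frac{1}{11730}\right) + 55 \cdot \frac{1}{289}\right) + 41 = \left(\frac{389}{2346} + \frac{55}{289}\right) + 41 = \frac{14203}{39882} + 41 = \frac{1649365}{39882}$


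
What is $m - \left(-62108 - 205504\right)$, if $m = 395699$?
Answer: $663311$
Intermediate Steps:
$m - \left(-62108 - 205504\right) = 395699 - \left(-62108 - 205504\right) = 395699 - -267612 = 395699 + 267612 = 663311$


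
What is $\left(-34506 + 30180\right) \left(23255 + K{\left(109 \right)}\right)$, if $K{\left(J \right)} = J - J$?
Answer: $-100601130$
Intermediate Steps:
$K{\left(J \right)} = 0$
$\left(-34506 + 30180\right) \left(23255 + K{\left(109 \right)}\right) = \left(-34506 + 30180\right) \left(23255 + 0\right) = \left(-4326\right) 23255 = -100601130$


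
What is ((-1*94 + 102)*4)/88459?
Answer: 32/88459 ≈ 0.00036175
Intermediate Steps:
((-1*94 + 102)*4)/88459 = ((-94 + 102)*4)*(1/88459) = (8*4)*(1/88459) = 32*(1/88459) = 32/88459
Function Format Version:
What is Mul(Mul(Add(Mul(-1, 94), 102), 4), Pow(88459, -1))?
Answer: Rational(32, 88459) ≈ 0.00036175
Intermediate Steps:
Mul(Mul(Add(Mul(-1, 94), 102), 4), Pow(88459, -1)) = Mul(Mul(Add(-94, 102), 4), Rational(1, 88459)) = Mul(Mul(8, 4), Rational(1, 88459)) = Mul(32, Rational(1, 88459)) = Rational(32, 88459)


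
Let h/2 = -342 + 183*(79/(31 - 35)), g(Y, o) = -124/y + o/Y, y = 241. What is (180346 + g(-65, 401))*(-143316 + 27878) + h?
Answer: -652228500849389/31330 ≈ -2.0818e+10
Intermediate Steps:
g(Y, o) = -124/241 + o/Y
h = -15825/2 (h = 2*(-342 + 183*(79/(31 - 35))) = 2*(-342 + 183*(79/(-4))) = 2*(-342 + 183*(79*(-1/4))) = 2*(-342 + 183*(-79/4)) = 2*(-342 - 14457/4) = 2*(-15825/4) = -15825/2 ≈ -7912.5)
(180346 + g(-65, 401))*(-143316 + 27878) + h = (180346 + (-124/241 + 401/(-65)))*(-143316 + 27878) - 15825/2 = (180346 + (-124/241 + 401*(-1/65)))*(-115438) - 15825/2 = (180346 + (-124/241 - 401/65))*(-115438) - 15825/2 = (180346 - 104701/15665)*(-115438) - 15825/2 = (2825015389/15665)*(-115438) - 15825/2 = -326114126475382/15665 - 15825/2 = -652228500849389/31330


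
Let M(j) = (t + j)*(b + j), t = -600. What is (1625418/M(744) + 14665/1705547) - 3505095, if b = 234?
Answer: -46772533618275553/13344199728 ≈ -3.5051e+6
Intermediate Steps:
M(j) = (-600 + j)*(234 + j)
(1625418/M(744) + 14665/1705547) - 3505095 = (1625418/(-140400 + 744² - 366*744) + 14665/1705547) - 3505095 = (1625418/(-140400 + 553536 - 272304) + 14665*(1/1705547)) - 3505095 = (1625418/140832 + 14665/1705547) - 3505095 = (1625418*(1/140832) + 14665/1705547) - 3505095 = (90301/7824 + 14665/1705547) - 3505095 = 154127338607/13344199728 - 3505095 = -46772533618275553/13344199728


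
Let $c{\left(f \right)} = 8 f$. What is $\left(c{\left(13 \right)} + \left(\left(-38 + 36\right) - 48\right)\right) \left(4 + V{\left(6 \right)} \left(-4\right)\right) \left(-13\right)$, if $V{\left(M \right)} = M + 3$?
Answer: $22464$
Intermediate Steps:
$V{\left(M \right)} = 3 + M$
$\left(c{\left(13 \right)} + \left(\left(-38 + 36\right) - 48\right)\right) \left(4 + V{\left(6 \right)} \left(-4\right)\right) \left(-13\right) = \left(8 \cdot 13 + \left(\left(-38 + 36\right) - 48\right)\right) \left(4 + \left(3 + 6\right) \left(-4\right)\right) \left(-13\right) = \left(104 - 50\right) \left(4 + 9 \left(-4\right)\right) \left(-13\right) = \left(104 - 50\right) \left(4 - 36\right) \left(-13\right) = 54 \left(\left(-32\right) \left(-13\right)\right) = 54 \cdot 416 = 22464$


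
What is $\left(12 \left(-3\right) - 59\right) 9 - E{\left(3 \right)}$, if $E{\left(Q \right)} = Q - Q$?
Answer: $-855$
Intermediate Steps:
$E{\left(Q \right)} = 0$
$\left(12 \left(-3\right) - 59\right) 9 - E{\left(3 \right)} = \left(12 \left(-3\right) - 59\right) 9 - 0 = \left(-36 - 59\right) 9 + 0 = \left(-95\right) 9 + 0 = -855 + 0 = -855$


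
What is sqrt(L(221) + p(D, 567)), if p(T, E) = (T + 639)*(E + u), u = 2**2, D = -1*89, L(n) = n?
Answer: 3*sqrt(34919) ≈ 560.60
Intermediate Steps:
D = -89
u = 4
p(T, E) = (4 + E)*(639 + T) (p(T, E) = (T + 639)*(E + 4) = (639 + T)*(4 + E) = (4 + E)*(639 + T))
sqrt(L(221) + p(D, 567)) = sqrt(221 + (2556 + 4*(-89) + 639*567 + 567*(-89))) = sqrt(221 + (2556 - 356 + 362313 - 50463)) = sqrt(221 + 314050) = sqrt(314271) = 3*sqrt(34919)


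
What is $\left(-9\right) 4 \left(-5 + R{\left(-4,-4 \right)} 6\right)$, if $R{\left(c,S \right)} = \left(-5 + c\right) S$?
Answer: $-7596$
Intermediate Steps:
$R{\left(c,S \right)} = S \left(-5 + c\right)$
$\left(-9\right) 4 \left(-5 + R{\left(-4,-4 \right)} 6\right) = \left(-9\right) 4 \left(-5 + - 4 \left(-5 - 4\right) 6\right) = - 36 \left(-5 + \left(-4\right) \left(-9\right) 6\right) = - 36 \left(-5 + 36 \cdot 6\right) = - 36 \left(-5 + 216\right) = \left(-36\right) 211 = -7596$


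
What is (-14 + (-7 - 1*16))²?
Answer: 1369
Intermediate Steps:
(-14 + (-7 - 1*16))² = (-14 + (-7 - 16))² = (-14 - 23)² = (-37)² = 1369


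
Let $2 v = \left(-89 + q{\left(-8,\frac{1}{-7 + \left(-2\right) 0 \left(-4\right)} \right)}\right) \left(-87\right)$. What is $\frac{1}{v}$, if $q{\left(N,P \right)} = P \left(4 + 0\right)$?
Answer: $\frac{14}{54549} \approx 0.00025665$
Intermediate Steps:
$q{\left(N,P \right)} = 4 P$ ($q{\left(N,P \right)} = P 4 = 4 P$)
$v = \frac{54549}{14}$ ($v = \frac{\left(-89 + \frac{4}{-7 + \left(-2\right) 0 \left(-4\right)}\right) \left(-87\right)}{2} = \frac{\left(-89 + \frac{4}{-7 + 0 \left(-4\right)}\right) \left(-87\right)}{2} = \frac{\left(-89 + \frac{4}{-7 + 0}\right) \left(-87\right)}{2} = \frac{\left(-89 + \frac{4}{-7}\right) \left(-87\right)}{2} = \frac{\left(-89 + 4 \left(- \frac{1}{7}\right)\right) \left(-87\right)}{2} = \frac{\left(-89 - \frac{4}{7}\right) \left(-87\right)}{2} = \frac{\left(- \frac{627}{7}\right) \left(-87\right)}{2} = \frac{1}{2} \cdot \frac{54549}{7} = \frac{54549}{14} \approx 3896.4$)
$\frac{1}{v} = \frac{1}{\frac{54549}{14}} = \frac{14}{54549}$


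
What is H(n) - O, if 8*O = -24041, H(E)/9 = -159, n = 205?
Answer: 12593/8 ≈ 1574.1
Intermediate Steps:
H(E) = -1431 (H(E) = 9*(-159) = -1431)
O = -24041/8 (O = (1/8)*(-24041) = -24041/8 ≈ -3005.1)
H(n) - O = -1431 - 1*(-24041/8) = -1431 + 24041/8 = 12593/8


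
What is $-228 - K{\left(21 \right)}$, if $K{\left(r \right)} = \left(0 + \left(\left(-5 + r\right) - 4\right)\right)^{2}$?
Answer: $-372$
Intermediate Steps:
$K{\left(r \right)} = \left(-9 + r\right)^{2}$ ($K{\left(r \right)} = \left(0 + \left(-9 + r\right)\right)^{2} = \left(-9 + r\right)^{2}$)
$-228 - K{\left(21 \right)} = -228 - \left(-9 + 21\right)^{2} = -228 - 12^{2} = -228 - 144 = -372$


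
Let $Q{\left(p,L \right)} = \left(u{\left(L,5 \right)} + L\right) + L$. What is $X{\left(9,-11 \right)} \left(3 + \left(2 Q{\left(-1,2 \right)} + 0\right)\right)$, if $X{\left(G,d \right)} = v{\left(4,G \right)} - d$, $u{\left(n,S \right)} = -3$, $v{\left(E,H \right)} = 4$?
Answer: $75$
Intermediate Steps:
$Q{\left(p,L \right)} = -3 + 2 L$ ($Q{\left(p,L \right)} = \left(-3 + L\right) + L = -3 + 2 L$)
$X{\left(G,d \right)} = 4 - d$
$X{\left(9,-11 \right)} \left(3 + \left(2 Q{\left(-1,2 \right)} + 0\right)\right) = \left(4 - -11\right) \left(3 + \left(2 \left(-3 + 2 \cdot 2\right) + 0\right)\right) = \left(4 + 11\right) \left(3 + \left(2 \left(-3 + 4\right) + 0\right)\right) = 15 \left(3 + \left(2 \cdot 1 + 0\right)\right) = 15 \left(3 + \left(2 + 0\right)\right) = 15 \left(3 + 2\right) = 15 \cdot 5 = 75$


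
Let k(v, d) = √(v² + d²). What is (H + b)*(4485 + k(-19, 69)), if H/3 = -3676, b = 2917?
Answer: -36377835 - 8111*√5122 ≈ -3.6958e+7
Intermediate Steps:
H = -11028 (H = 3*(-3676) = -11028)
k(v, d) = √(d² + v²)
(H + b)*(4485 + k(-19, 69)) = (-11028 + 2917)*(4485 + √(69² + (-19)²)) = -8111*(4485 + √(4761 + 361)) = -8111*(4485 + √5122) = -36377835 - 8111*√5122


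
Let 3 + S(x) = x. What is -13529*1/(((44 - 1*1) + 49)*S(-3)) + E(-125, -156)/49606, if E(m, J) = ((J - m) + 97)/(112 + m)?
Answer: 4362259015/177986328 ≈ 24.509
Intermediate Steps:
S(x) = -3 + x
E(m, J) = (97 + J - m)/(112 + m)
-13529*1/(((44 - 1*1) + 49)*S(-3)) + E(-125, -156)/49606 = -13529*1/((-3 - 3)*((44 - 1*1) + 49)) + ((97 - 156 - 1*(-125))/(112 - 125))/49606 = -13529*(-1/(6*((44 - 1) + 49))) + ((97 - 156 + 125)/(-13))*(1/49606) = -13529*(-1/(6*(43 + 49))) - 1/13*66*(1/49606) = -13529/(92*(-6)) - 66/13*1/49606 = -13529/(-552) - 33/322439 = -13529*(-1/552) - 33/322439 = 13529/552 - 33/322439 = 4362259015/177986328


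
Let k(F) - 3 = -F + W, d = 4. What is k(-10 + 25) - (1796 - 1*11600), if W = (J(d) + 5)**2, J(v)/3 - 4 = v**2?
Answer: 14017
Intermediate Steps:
J(v) = 12 + 3*v**2
W = 4225 (W = ((12 + 3*4**2) + 5)**2 = ((12 + 3*16) + 5)**2 = ((12 + 48) + 5)**2 = (60 + 5)**2 = 65**2 = 4225)
k(F) = 4228 - F (k(F) = 3 + (-F + 4225) = 3 + (4225 - F) = 4228 - F)
k(-10 + 25) - (1796 - 1*11600) = (4228 - (-10 + 25)) - (1796 - 1*11600) = (4228 - 1*15) - (1796 - 11600) = (4228 - 15) - 1*(-9804) = 4213 + 9804 = 14017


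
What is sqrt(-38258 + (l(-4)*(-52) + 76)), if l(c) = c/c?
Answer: I*sqrt(38234) ≈ 195.54*I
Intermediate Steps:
l(c) = 1
sqrt(-38258 + (l(-4)*(-52) + 76)) = sqrt(-38258 + (1*(-52) + 76)) = sqrt(-38258 + (-52 + 76)) = sqrt(-38258 + 24) = sqrt(-38234) = I*sqrt(38234)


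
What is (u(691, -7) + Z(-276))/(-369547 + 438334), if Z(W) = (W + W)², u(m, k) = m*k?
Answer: 299867/68787 ≈ 4.3594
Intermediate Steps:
u(m, k) = k*m
Z(W) = 4*W² (Z(W) = (2*W)² = 4*W²)
(u(691, -7) + Z(-276))/(-369547 + 438334) = (-7*691 + 4*(-276)²)/(-369547 + 438334) = (-4837 + 4*76176)/68787 = (-4837 + 304704)*(1/68787) = 299867*(1/68787) = 299867/68787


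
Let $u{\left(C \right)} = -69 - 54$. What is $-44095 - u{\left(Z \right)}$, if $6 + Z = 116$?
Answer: $-43972$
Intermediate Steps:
$Z = 110$ ($Z = -6 + 116 = 110$)
$u{\left(C \right)} = -123$ ($u{\left(C \right)} = -69 - 54 = -123$)
$-44095 - u{\left(Z \right)} = -44095 - -123 = -44095 + 123 = -43972$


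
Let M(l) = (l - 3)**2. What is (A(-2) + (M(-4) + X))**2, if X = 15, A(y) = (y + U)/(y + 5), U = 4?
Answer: 37636/9 ≈ 4181.8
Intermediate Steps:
A(y) = (4 + y)/(5 + y) (A(y) = (y + 4)/(y + 5) = (4 + y)/(5 + y))
M(l) = (-3 + l)**2
(A(-2) + (M(-4) + X))**2 = ((4 - 2)/(5 - 2) + ((-3 - 4)**2 + 15))**2 = (2/3 + ((-7)**2 + 15))**2 = ((1/3)*2 + (49 + 15))**2 = (2/3 + 64)**2 = (194/3)**2 = 37636/9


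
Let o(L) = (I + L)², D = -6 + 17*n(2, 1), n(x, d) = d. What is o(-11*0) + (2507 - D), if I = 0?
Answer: 2496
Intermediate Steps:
D = 11 (D = -6 + 17*1 = -6 + 17 = 11)
o(L) = L² (o(L) = (0 + L)² = L²)
o(-11*0) + (2507 - D) = (-11*0)² + (2507 - 1*11) = 0² + (2507 - 11) = 0 + 2496 = 2496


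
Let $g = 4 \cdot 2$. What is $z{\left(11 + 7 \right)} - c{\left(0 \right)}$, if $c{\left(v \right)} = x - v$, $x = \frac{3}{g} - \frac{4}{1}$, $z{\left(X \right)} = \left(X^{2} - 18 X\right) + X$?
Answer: $\frac{173}{8} \approx 21.625$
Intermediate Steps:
$z{\left(X \right)} = X^{2} - 17 X$
$g = 8$
$x = - \frac{29}{8}$ ($x = \frac{3}{8} - \frac{4}{1} = 3 \cdot \frac{1}{8} - 4 = \frac{3}{8} - 4 = - \frac{29}{8} \approx -3.625$)
$c{\left(v \right)} = - \frac{29}{8} - v$
$z{\left(11 + 7 \right)} - c{\left(0 \right)} = \left(11 + 7\right) \left(-17 + \left(11 + 7\right)\right) - \left(- \frac{29}{8} - 0\right) = 18 \left(-17 + 18\right) - \left(- \frac{29}{8} + 0\right) = 18 \cdot 1 - - \frac{29}{8} = 18 + \frac{29}{8} = \frac{173}{8}$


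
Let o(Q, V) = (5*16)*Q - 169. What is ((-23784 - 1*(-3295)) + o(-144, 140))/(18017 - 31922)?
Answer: 10726/4635 ≈ 2.3141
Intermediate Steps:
o(Q, V) = -169 + 80*Q (o(Q, V) = 80*Q - 169 = -169 + 80*Q)
((-23784 - 1*(-3295)) + o(-144, 140))/(18017 - 31922) = ((-23784 - 1*(-3295)) + (-169 + 80*(-144)))/(18017 - 31922) = ((-23784 + 3295) + (-169 - 11520))/(-13905) = (-20489 - 11689)*(-1/13905) = -32178*(-1/13905) = 10726/4635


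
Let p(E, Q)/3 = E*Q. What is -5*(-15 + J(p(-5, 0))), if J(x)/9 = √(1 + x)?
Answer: 30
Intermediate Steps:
p(E, Q) = 3*E*Q (p(E, Q) = 3*(E*Q) = 3*E*Q)
J(x) = 9*√(1 + x)
-5*(-15 + J(p(-5, 0))) = -5*(-15 + 9*√(1 + 3*(-5)*0)) = -5*(-15 + 9*√(1 + 0)) = -5*(-15 + 9*√1) = -5*(-15 + 9*1) = -5*(-15 + 9) = -5*(-6) = 30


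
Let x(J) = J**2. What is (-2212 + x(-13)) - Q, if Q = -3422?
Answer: 1379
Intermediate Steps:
(-2212 + x(-13)) - Q = (-2212 + (-13)**2) - 1*(-3422) = (-2212 + 169) + 3422 = -2043 + 3422 = 1379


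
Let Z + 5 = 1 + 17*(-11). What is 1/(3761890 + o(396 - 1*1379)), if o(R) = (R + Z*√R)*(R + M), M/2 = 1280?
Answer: 2211699/94074933149168 + 301207*I*√983/94074933149168 ≈ 2.351e-8 + 1.0038e-7*I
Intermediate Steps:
M = 2560 (M = 2*1280 = 2560)
Z = -191 (Z = -5 + (1 + 17*(-11)) = -5 + (1 - 187) = -5 - 186 = -191)
o(R) = (2560 + R)*(R - 191*√R) (o(R) = (R - 191*√R)*(R + 2560) = (R - 191*√R)*(2560 + R) = (2560 + R)*(R - 191*√R))
1/(3761890 + o(396 - 1*1379)) = 1/(3761890 + ((396 - 1*1379)² - 488960*√(396 - 1*1379) - 191*(396 - 1*1379)^(3/2) + 2560*(396 - 1*1379))) = 1/(3761890 + ((396 - 1379)² - 488960*√(396 - 1379) - 191*(396 - 1379)^(3/2) + 2560*(396 - 1379))) = 1/(3761890 + ((-983)² - 488960*I*√983 - (-187753)*I*√983 + 2560*(-983))) = 1/(3761890 + (966289 - 488960*I*√983 - (-187753)*I*√983 - 2516480)) = 1/(3761890 + (966289 - 488960*I*√983 + 187753*I*√983 - 2516480)) = 1/(3761890 + (-1550191 - 301207*I*√983)) = 1/(2211699 - 301207*I*√983)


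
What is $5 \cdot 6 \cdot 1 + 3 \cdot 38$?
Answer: $144$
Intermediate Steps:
$5 \cdot 6 \cdot 1 + 3 \cdot 38 = 5 \cdot 6 + 114 = 30 + 114 = 144$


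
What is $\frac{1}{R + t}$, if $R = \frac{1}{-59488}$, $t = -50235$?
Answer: $- \frac{59488}{2988379681} \approx -1.9906 \cdot 10^{-5}$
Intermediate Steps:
$R = - \frac{1}{59488} \approx -1.681 \cdot 10^{-5}$
$\frac{1}{R + t} = \frac{1}{- \frac{1}{59488} - 50235} = \frac{1}{- \frac{2988379681}{59488}} = - \frac{59488}{2988379681}$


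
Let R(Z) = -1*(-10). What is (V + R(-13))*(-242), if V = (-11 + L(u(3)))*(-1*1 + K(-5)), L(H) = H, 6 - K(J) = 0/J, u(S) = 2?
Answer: 8470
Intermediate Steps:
K(J) = 6 (K(J) = 6 - 0/J = 6 - 1*0 = 6 + 0 = 6)
R(Z) = 10
V = -45 (V = (-11 + 2)*(-1*1 + 6) = -9*(-1 + 6) = -9*5 = -45)
(V + R(-13))*(-242) = (-45 + 10)*(-242) = -35*(-242) = 8470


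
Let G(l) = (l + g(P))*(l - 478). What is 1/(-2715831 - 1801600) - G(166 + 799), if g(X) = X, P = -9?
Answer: -2103189385533/4517431 ≈ -4.6557e+5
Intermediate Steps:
G(l) = (-478 + l)*(-9 + l) (G(l) = (l - 9)*(l - 478) = (-9 + l)*(-478 + l) = (-478 + l)*(-9 + l))
1/(-2715831 - 1801600) - G(166 + 799) = 1/(-2715831 - 1801600) - (4302 + (166 + 799)² - 487*(166 + 799)) = 1/(-4517431) - (4302 + 965² - 487*965) = -1/4517431 - (4302 + 931225 - 469955) = -1/4517431 - 1*465572 = -1/4517431 - 465572 = -2103189385533/4517431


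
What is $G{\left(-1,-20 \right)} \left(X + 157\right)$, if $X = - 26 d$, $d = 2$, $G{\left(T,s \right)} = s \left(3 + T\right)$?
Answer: $-4200$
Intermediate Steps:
$X = -52$ ($X = \left(-26\right) 2 = -52$)
$G{\left(-1,-20 \right)} \left(X + 157\right) = - 20 \left(3 - 1\right) \left(-52 + 157\right) = \left(-20\right) 2 \cdot 105 = \left(-40\right) 105 = -4200$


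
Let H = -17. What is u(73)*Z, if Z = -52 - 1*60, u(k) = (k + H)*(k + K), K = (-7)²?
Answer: -765184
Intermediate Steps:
K = 49
u(k) = (-17 + k)*(49 + k) (u(k) = (k - 17)*(k + 49) = (-17 + k)*(49 + k))
Z = -112 (Z = -52 - 60 = -112)
u(73)*Z = (-833 + 73² + 32*73)*(-112) = (-833 + 5329 + 2336)*(-112) = 6832*(-112) = -765184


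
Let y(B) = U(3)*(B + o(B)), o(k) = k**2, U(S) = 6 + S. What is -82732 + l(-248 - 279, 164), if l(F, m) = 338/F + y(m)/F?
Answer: -43843642/527 ≈ -83195.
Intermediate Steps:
y(B) = 9*B + 9*B**2 (y(B) = (6 + 3)*(B + B**2) = 9*(B + B**2) = 9*B + 9*B**2)
l(F, m) = 338/F + 9*m*(1 + m)/F (l(F, m) = 338/F + (9*m*(1 + m))/F = 338/F + 9*m*(1 + m)/F)
-82732 + l(-248 - 279, 164) = -82732 + (338 + 9*164 + 9*164**2)/(-248 - 279) = -82732 + (338 + 1476 + 9*26896)/(-527) = -82732 - (338 + 1476 + 242064)/527 = -82732 - 1/527*243878 = -82732 - 243878/527 = -43843642/527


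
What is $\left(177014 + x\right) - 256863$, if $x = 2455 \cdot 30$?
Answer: $-6199$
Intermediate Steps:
$x = 73650$
$\left(177014 + x\right) - 256863 = \left(177014 + 73650\right) - 256863 = 250664 - 256863 = -6199$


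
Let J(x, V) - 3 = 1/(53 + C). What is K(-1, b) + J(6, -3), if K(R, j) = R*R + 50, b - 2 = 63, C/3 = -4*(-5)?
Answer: 6103/113 ≈ 54.009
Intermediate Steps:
C = 60 (C = 3*(-4*(-5)) = 3*20 = 60)
b = 65 (b = 2 + 63 = 65)
J(x, V) = 340/113 (J(x, V) = 3 + 1/(53 + 60) = 3 + 1/113 = 340/113)
K(R, j) = 50 + R² (K(R, j) = R² + 50 = 50 + R²)
K(-1, b) + J(6, -3) = (50 + (-1)²) + 340/113 = (50 + 1) + 340/113 = 51 + 340/113 = 6103/113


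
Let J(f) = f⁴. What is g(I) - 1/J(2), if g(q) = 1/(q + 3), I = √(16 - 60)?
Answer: -5/848 - 2*I*√11/53 ≈ -0.0058962 - 0.12516*I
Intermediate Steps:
I = 2*I*√11 (I = √(-44) = 2*I*√11 ≈ 6.6332*I)
g(q) = 1/(3 + q)
g(I) - 1/J(2) = 1/(3 + 2*I*√11) - 1/(2⁴) = 1/(3 + 2*I*√11) - 1/16 = -1/16 + 1/(3 + 2*I*√11)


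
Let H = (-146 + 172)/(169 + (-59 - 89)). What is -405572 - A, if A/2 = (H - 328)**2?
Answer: -273031340/441 ≈ -6.1912e+5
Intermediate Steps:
H = 26/21 (H = 26/(169 - 148) = 26/21 ≈ 1.2381)
A = 94174088/441 (A = 2*(26/21 - 328)**2 = 2*(-6862/21)**2 = 2*(47087044/441) = 94174088/441 ≈ 2.1355e+5)
-405572 - A = -405572 - 1*94174088/441 = -405572 - 94174088/441 = -273031340/441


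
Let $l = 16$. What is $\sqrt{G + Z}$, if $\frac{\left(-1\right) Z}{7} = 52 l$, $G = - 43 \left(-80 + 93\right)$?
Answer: $i \sqrt{6383} \approx 79.894 i$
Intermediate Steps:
$G = -559$ ($G = \left(-43\right) 13 = -559$)
$Z = -5824$ ($Z = - 7 \cdot 52 \cdot 16 = \left(-7\right) 832 = -5824$)
$\sqrt{G + Z} = \sqrt{-559 - 5824} = \sqrt{-6383} = i \sqrt{6383}$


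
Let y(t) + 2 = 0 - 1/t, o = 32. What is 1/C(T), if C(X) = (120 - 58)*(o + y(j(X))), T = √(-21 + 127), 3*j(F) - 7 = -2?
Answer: 5/9114 ≈ 0.00054861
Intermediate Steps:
j(F) = 5/3 (j(F) = 7/3 + (⅓)*(-2) = 7/3 - ⅔ = 5/3)
y(t) = -2 - 1/t (y(t) = -2 + (0 - 1/t) = -2 - 1/t)
T = √106 ≈ 10.296
C(X) = 9114/5 (C(X) = (120 - 58)*(32 + (-2 - 1/5/3)) = 62*(32 + (-2 - 1*⅗)) = 62*(32 + (-2 - ⅗)) = 62*(32 - 13/5) = 62*(147/5) = 9114/5)
1/C(T) = 1/(9114/5) = 5/9114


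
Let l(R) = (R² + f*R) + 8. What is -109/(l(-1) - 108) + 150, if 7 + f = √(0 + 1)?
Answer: 14059/93 ≈ 151.17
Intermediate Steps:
f = -6 (f = -7 + √(0 + 1) = -7 + √1 = -7 + 1 = -6)
l(R) = 8 + R² - 6*R (l(R) = (R² - 6*R) + 8 = 8 + R² - 6*R)
-109/(l(-1) - 108) + 150 = -109/((8 + (-1)² - 6*(-1)) - 108) + 150 = -109/((8 + 1 + 6) - 108) + 150 = -109/(15 - 108) + 150 = -109/(-93) + 150 = -109*(-1/93) + 150 = 109/93 + 150 = 14059/93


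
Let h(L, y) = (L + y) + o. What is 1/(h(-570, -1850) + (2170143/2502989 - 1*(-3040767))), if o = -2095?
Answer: 2502989/7599707527371 ≈ 3.2935e-7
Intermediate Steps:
h(L, y) = -2095 + L + y (h(L, y) = (L + y) - 2095 = -2095 + L + y)
1/(h(-570, -1850) + (2170143/2502989 - 1*(-3040767))) = 1/((-2095 - 570 - 1850) + (2170143/2502989 - 1*(-3040767))) = 1/(-4515 + (2170143*(1/2502989) + 3040767)) = 1/(-4515 + (2170143/2502989 + 3040767)) = 1/(-4515 + 7611008522706/2502989) = 1/(7599707527371/2502989) = 2502989/7599707527371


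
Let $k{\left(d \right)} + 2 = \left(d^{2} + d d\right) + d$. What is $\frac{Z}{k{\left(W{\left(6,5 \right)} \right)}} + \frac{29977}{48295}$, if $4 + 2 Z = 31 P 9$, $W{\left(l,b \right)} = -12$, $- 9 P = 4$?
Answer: $\frac{2561409}{6616415} \approx 0.38713$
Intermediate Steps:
$P = - \frac{4}{9}$ ($P = \left(- \frac{1}{9}\right) 4 = - \frac{4}{9} \approx -0.44444$)
$Z = -64$ ($Z = -2 + \frac{31 \left(- \frac{4}{9}\right) 9}{2} = -2 + \frac{\left(- \frac{124}{9}\right) 9}{2} = -2 + \frac{1}{2} \left(-124\right) = -2 - 62 = -64$)
$k{\left(d \right)} = -2 + d + 2 d^{2}$ ($k{\left(d \right)} = -2 + \left(\left(d^{2} + d d\right) + d\right) = -2 + \left(\left(d^{2} + d^{2}\right) + d\right) = -2 + \left(2 d^{2} + d\right) = -2 + \left(d + 2 d^{2}\right) = -2 + d + 2 d^{2}$)
$\frac{Z}{k{\left(W{\left(6,5 \right)} \right)}} + \frac{29977}{48295} = - \frac{64}{-2 - 12 + 2 \left(-12\right)^{2}} + \frac{29977}{48295} = - \frac{64}{-2 - 12 + 2 \cdot 144} + 29977 \cdot \frac{1}{48295} = - \frac{64}{-2 - 12 + 288} + \frac{29977}{48295} = - \frac{64}{274} + \frac{29977}{48295} = \left(-64\right) \frac{1}{274} + \frac{29977}{48295} = - \frac{32}{137} + \frac{29977}{48295} = \frac{2561409}{6616415}$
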